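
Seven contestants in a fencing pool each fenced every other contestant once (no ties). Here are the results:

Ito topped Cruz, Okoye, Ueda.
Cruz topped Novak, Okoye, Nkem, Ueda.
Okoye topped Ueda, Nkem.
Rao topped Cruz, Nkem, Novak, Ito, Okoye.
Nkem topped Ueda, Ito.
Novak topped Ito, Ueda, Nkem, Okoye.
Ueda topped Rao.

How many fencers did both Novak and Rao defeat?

Novak beat: Ito, Ueda, Nkem, Okoye.
Rao beat: Ito, Cruz, Nkem, Okoye, Novak.
Both beat: Ito, Nkem, Okoye — 3.

3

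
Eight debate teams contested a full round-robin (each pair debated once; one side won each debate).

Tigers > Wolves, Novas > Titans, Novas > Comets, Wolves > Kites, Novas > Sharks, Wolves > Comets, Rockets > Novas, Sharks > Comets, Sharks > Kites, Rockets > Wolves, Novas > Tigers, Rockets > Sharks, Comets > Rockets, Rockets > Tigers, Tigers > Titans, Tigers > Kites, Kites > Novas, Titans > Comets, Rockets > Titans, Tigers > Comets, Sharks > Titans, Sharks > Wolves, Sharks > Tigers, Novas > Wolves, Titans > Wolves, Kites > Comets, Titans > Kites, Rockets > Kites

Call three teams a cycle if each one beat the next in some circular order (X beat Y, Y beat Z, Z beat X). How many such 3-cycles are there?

10

Win totals: Titans 3, Sharks 5, Tigers 4, Novas 5, Kites 2, Rockets 6, Comets 1, Wolves 2.
A team with w wins dominates both others in C(w,2) triples; summing gives 3 + 10 + 6 + 10 + 1 + 15 + 0 + 1 = 46 transitive triples.
Total triples C(8,3) = 56, so cyclic triples = 56 − 46 = 10.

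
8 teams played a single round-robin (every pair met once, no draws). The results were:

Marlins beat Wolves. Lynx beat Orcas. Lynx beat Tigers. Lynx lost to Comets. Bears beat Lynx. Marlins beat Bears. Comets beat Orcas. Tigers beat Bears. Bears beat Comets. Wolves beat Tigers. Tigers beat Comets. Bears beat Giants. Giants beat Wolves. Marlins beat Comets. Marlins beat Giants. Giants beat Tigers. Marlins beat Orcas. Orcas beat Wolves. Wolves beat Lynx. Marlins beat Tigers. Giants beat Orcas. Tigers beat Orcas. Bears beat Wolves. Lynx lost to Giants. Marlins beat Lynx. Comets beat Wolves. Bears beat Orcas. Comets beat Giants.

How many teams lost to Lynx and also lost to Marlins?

2

Lynx beat: Orcas, Tigers.
Marlins beat: Giants, Orcas, Tigers, Bears, Lynx, Wolves, Comets.
Both beat: Orcas, Tigers — 2.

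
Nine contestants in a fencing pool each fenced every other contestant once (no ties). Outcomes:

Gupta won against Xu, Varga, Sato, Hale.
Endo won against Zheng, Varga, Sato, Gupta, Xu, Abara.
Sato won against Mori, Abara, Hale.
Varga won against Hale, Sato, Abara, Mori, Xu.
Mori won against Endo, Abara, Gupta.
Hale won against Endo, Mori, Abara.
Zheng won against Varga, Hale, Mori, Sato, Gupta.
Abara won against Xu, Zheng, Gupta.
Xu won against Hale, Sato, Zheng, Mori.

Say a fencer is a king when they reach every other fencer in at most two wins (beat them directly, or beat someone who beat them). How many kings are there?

7

Gupta reaches everyone (king).
Endo reaches everyone (king).
Hale reaches everyone (king).
Mori reaches everyone (king).
Abara cannot reach Endo in two steps.
Zheng reaches everyone (king).
Xu reaches everyone (king).
Varga reaches everyone (king).
Sato cannot reach Varga in two steps.
Kings: Gupta, Endo, Hale, Mori, Zheng, Xu, Varga — 7.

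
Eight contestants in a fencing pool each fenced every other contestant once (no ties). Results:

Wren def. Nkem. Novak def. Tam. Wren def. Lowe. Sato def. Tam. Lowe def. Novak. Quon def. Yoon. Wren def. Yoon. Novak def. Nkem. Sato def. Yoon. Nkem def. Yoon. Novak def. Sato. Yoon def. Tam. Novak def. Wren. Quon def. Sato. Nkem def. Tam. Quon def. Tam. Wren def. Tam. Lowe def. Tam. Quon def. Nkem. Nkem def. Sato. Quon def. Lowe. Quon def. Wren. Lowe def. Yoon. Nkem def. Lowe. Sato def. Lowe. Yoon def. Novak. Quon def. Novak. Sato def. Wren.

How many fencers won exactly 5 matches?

0

Win totals: Lowe 3, Sato 4, Yoon 2, Nkem 4, Quon 7, Wren 4, Novak 4, Tam 0.
No fencer has exactly 5 wins.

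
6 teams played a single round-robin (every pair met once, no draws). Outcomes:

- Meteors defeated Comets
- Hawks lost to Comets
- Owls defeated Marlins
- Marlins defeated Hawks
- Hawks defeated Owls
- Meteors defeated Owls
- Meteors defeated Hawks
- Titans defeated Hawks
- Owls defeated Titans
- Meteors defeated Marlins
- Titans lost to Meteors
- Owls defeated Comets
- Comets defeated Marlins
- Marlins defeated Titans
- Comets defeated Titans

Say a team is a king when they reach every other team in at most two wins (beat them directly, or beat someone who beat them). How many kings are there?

1

Hawks cannot reach Meteors in two steps.
Meteors reaches everyone (king).
Owls cannot reach Meteors in two steps.
Titans cannot reach Meteors, Comets, Marlins in two steps.
Comets cannot reach Meteors in two steps.
Marlins cannot reach Meteors, Comets in two steps.
Kings: Meteors — 1.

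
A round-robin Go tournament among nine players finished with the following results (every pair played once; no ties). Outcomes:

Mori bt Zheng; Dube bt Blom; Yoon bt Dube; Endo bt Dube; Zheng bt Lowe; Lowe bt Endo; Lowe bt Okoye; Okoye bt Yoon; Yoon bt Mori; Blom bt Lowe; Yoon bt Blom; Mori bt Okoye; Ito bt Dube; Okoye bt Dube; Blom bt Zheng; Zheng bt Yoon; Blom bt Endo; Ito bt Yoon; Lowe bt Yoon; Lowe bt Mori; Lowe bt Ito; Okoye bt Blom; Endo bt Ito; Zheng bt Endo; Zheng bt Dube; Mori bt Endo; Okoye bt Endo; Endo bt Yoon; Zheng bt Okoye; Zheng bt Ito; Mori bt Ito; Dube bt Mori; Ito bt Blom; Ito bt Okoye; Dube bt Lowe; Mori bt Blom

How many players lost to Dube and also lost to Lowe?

1

Dube beat: Mori, Blom, Lowe.
Lowe beat: Mori, Yoon, Okoye, Ito, Endo.
Both beat: Mori — 1.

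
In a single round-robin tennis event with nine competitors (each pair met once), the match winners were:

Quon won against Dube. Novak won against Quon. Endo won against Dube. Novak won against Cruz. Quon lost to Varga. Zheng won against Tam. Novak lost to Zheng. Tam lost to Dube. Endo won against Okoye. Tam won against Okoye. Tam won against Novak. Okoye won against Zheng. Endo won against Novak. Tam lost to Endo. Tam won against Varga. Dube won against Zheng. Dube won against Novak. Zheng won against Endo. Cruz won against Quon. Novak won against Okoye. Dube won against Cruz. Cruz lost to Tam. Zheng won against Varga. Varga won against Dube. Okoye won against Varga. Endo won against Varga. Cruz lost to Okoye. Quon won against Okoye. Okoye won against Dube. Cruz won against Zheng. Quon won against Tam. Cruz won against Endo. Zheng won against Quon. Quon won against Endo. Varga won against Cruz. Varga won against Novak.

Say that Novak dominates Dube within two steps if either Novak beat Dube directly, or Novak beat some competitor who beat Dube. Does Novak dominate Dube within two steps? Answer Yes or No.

Yes

Novak did not beat Dube directly.
Novak beat Quon, Okoye, Cruz. Of those, Quon beat Dube.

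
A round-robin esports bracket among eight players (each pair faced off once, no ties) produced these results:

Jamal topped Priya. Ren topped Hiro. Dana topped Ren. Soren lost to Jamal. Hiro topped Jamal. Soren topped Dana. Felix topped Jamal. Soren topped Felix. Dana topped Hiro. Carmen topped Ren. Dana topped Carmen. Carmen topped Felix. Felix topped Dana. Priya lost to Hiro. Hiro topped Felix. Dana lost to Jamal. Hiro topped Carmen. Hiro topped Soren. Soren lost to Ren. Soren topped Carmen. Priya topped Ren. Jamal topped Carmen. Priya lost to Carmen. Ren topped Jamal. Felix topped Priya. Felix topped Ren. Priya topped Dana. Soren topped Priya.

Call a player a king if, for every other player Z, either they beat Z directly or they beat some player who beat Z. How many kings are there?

7

Dana reaches everyone (king).
Felix reaches everyone (king).
Carmen reaches everyone (king).
Jamal reaches everyone (king).
Soren reaches everyone (king).
Priya cannot reach Felix in two steps.
Hiro reaches everyone (king).
Ren reaches everyone (king).
Kings: Dana, Felix, Carmen, Jamal, Soren, Hiro, Ren — 7.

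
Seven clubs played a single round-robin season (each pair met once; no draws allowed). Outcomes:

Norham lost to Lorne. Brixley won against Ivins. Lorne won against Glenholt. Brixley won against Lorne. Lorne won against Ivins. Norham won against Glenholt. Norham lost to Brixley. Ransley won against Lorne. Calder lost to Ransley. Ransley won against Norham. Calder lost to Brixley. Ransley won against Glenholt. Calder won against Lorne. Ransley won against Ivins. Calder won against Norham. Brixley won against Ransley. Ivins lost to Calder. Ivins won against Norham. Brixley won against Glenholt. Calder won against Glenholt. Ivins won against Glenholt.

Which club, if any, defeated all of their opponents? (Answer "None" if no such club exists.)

Brixley has 6 wins out of 6 opponents — a perfect record.

Brixley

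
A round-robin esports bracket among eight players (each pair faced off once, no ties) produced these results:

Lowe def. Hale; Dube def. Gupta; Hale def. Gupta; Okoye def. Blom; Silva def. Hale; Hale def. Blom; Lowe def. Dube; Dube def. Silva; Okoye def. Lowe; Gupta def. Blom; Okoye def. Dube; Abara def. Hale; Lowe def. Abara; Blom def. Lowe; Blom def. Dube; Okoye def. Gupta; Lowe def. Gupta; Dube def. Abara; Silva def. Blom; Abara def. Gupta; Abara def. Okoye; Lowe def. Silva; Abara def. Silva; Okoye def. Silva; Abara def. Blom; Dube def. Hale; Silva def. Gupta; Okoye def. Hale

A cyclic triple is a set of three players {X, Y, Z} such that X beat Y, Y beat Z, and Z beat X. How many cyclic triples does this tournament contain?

10

Win totals: Abara 5, Lowe 5, Silva 3, Okoye 6, Gupta 1, Blom 2, Dube 4, Hale 2.
A player with w wins dominates both others in C(w,2) triples; summing gives 10 + 10 + 3 + 15 + 0 + 1 + 6 + 1 = 46 transitive triples.
Total triples C(8,3) = 56, so cyclic triples = 56 − 46 = 10.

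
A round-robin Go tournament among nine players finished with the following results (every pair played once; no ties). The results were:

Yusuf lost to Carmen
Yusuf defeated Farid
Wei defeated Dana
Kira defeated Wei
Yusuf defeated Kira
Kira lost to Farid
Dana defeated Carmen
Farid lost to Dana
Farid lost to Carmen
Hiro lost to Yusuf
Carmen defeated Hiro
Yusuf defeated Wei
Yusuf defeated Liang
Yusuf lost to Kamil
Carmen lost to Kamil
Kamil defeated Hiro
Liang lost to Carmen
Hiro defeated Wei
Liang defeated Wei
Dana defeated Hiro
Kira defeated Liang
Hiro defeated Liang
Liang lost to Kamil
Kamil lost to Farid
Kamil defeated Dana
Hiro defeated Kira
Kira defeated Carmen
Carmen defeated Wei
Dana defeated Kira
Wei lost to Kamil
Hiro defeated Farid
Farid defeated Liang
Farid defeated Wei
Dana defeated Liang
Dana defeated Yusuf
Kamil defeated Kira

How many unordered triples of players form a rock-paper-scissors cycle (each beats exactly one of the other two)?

13

Win totals: Liang 1, Hiro 4, Farid 4, Carmen 5, Dana 6, Kamil 7, Yusuf 5, Kira 3, Wei 1.
A player with w wins dominates both others in C(w,2) triples; summing gives 0 + 6 + 6 + 10 + 15 + 21 + 10 + 3 + 0 = 71 transitive triples.
Total triples C(9,3) = 84, so cyclic triples = 84 − 71 = 13.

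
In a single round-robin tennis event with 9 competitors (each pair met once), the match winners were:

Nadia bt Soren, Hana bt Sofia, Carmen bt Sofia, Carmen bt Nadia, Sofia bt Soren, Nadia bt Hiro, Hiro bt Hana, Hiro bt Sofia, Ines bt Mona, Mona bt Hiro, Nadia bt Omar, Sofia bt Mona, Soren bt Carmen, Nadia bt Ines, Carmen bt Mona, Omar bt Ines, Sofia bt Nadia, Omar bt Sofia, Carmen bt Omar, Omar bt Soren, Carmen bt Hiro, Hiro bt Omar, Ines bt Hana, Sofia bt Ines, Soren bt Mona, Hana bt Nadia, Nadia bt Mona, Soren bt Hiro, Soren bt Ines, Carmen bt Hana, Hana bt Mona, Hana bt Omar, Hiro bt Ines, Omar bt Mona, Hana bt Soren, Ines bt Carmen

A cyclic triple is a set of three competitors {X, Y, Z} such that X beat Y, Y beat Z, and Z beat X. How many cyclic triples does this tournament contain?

22

Win totals: Carmen 6, Nadia 5, Sofia 4, Hiro 4, Ines 3, Omar 4, Hana 5, Mona 1, Soren 4.
A competitor with w wins dominates both others in C(w,2) triples; summing gives 15 + 10 + 6 + 6 + 3 + 6 + 10 + 0 + 6 = 62 transitive triples.
Total triples C(9,3) = 84, so cyclic triples = 84 − 62 = 22.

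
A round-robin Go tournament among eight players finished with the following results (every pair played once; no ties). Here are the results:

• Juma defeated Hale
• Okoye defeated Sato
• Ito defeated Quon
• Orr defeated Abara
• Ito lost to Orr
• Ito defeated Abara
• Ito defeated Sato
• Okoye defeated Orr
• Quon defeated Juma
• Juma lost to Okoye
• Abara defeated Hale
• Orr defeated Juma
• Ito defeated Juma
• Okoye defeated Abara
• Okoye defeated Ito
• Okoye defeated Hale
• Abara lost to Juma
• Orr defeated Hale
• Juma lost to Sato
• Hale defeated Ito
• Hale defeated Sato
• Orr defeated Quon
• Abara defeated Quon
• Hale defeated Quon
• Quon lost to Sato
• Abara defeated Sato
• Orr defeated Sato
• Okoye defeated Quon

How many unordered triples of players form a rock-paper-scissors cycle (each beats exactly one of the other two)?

6

Win totals: Okoye 7, Juma 2, Sato 2, Ito 4, Abara 3, Orr 6, Hale 3, Quon 1.
A player with w wins dominates both others in C(w,2) triples; summing gives 21 + 1 + 1 + 6 + 3 + 15 + 3 + 0 = 50 transitive triples.
Total triples C(8,3) = 56, so cyclic triples = 56 − 50 = 6.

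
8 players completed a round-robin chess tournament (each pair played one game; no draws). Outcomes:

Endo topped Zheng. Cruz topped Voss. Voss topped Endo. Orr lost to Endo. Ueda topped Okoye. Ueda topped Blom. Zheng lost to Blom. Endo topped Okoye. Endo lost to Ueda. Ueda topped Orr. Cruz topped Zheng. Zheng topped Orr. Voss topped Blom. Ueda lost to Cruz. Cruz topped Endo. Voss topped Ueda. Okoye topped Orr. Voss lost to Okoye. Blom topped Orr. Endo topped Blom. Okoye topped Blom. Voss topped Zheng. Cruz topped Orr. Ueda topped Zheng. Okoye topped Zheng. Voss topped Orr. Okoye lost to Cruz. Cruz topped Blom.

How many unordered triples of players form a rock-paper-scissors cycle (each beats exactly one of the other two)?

2

Win totals: Orr 0, Zheng 1, Endo 4, Okoye 4, Blom 2, Cruz 7, Ueda 5, Voss 5.
A player with w wins dominates both others in C(w,2) triples; summing gives 0 + 0 + 6 + 6 + 1 + 21 + 10 + 10 = 54 transitive triples.
Total triples C(8,3) = 56, so cyclic triples = 56 − 54 = 2.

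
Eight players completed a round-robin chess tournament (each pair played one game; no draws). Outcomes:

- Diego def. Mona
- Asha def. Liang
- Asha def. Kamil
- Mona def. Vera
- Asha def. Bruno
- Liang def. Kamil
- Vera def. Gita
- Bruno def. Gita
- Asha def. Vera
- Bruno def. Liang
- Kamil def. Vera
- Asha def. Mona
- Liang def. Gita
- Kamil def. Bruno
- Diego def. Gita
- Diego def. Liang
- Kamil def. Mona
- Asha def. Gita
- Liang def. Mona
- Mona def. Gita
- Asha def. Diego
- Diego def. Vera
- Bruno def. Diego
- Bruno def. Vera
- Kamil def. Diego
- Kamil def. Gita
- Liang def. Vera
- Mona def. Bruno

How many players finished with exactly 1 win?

Win totals: Gita 0, Vera 1, Kamil 5, Bruno 4, Diego 4, Mona 3, Liang 4, Asha 7.
Exactly 1: Vera — 1 player.

1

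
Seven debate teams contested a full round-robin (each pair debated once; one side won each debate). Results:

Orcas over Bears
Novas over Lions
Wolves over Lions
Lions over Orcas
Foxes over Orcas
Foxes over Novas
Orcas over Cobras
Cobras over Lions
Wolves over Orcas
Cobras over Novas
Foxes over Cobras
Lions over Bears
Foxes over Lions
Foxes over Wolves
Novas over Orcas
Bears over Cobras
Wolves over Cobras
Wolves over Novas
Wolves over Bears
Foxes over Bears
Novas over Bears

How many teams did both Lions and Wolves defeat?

Lions beat: Bears, Orcas.
Wolves beat: Novas, Bears, Orcas, Cobras, Lions.
Both beat: Bears, Orcas — 2.

2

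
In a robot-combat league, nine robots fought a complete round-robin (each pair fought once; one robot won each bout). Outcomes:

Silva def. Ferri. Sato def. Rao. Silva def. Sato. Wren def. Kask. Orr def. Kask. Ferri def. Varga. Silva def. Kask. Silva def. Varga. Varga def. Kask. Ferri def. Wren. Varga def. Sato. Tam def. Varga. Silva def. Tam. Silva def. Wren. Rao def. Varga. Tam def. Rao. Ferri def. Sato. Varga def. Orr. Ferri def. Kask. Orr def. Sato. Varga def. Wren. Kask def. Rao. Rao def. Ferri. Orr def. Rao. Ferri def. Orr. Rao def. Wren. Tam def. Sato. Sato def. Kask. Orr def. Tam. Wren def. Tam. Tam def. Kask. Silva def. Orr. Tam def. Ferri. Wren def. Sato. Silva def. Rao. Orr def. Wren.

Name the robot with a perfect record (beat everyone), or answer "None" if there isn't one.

Silva

Silva has 8 wins out of 8 opponents — a perfect record.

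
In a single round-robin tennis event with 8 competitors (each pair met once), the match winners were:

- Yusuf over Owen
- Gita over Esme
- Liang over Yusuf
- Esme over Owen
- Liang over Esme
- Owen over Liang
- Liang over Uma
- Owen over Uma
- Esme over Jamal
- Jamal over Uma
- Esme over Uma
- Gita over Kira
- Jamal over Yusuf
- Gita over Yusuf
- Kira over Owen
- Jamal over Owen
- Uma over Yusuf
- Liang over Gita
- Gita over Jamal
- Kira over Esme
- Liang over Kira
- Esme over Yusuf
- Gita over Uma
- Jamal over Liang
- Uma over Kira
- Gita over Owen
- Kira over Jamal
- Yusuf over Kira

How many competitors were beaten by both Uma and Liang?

Uma beat: Kira, Yusuf.
Liang beat: Esme, Gita, Kira, Uma, Yusuf.
Both beat: Kira, Yusuf — 2.

2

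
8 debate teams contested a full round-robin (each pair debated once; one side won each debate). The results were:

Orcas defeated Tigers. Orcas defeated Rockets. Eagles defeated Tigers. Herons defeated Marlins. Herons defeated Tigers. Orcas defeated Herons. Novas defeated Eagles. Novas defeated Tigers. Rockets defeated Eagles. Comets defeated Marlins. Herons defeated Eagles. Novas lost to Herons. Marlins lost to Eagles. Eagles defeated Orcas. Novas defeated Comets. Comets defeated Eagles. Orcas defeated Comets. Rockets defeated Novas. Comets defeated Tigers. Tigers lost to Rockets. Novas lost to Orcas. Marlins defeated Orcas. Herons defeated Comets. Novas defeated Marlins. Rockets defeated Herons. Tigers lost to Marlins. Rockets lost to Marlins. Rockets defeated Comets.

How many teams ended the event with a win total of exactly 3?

Win totals: Marlins 3, Orcas 5, Comets 3, Eagles 3, Tigers 0, Rockets 5, Herons 5, Novas 4.
Exactly 3: Marlins, Comets, Eagles — 3 teams.

3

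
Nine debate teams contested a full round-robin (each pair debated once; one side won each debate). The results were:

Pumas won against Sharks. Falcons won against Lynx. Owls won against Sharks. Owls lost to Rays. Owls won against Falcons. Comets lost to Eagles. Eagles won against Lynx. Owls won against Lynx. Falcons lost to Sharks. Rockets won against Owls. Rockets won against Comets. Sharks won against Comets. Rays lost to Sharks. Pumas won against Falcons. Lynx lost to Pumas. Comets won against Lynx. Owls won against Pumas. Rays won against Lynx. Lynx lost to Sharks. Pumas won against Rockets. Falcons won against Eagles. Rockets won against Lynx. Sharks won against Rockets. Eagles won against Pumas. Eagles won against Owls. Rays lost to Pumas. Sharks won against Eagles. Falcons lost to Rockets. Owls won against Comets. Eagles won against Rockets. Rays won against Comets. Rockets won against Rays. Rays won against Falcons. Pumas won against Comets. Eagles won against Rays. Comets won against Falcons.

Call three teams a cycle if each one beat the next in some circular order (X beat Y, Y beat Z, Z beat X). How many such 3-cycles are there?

11

Win totals: Pumas 6, Eagles 6, Lynx 0, Owls 5, Falcons 2, Rockets 5, Sharks 6, Rays 4, Comets 2.
A team with w wins dominates both others in C(w,2) triples; summing gives 15 + 15 + 0 + 10 + 1 + 10 + 15 + 6 + 1 = 73 transitive triples.
Total triples C(9,3) = 84, so cyclic triples = 84 − 73 = 11.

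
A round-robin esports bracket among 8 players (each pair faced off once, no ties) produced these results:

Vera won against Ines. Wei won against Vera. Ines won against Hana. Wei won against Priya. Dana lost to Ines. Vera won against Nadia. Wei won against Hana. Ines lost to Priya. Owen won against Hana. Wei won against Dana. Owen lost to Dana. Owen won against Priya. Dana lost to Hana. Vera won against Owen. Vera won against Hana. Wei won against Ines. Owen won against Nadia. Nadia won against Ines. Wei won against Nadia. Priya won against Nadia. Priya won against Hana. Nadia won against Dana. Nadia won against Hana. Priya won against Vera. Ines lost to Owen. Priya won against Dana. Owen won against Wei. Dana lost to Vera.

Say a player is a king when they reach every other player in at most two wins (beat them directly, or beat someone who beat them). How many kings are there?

Priya cannot reach Wei in two steps.
Vera reaches everyone (king).
Owen reaches everyone (king).
Nadia cannot reach Priya, Vera, Wei in two steps.
Dana cannot reach Vera in two steps.
Wei reaches everyone (king).
Ines cannot reach Priya, Vera, Nadia, Wei in two steps.
Hana cannot reach Priya, Vera, Nadia, Wei, Ines in two steps.
Kings: Vera, Owen, Wei — 3.

3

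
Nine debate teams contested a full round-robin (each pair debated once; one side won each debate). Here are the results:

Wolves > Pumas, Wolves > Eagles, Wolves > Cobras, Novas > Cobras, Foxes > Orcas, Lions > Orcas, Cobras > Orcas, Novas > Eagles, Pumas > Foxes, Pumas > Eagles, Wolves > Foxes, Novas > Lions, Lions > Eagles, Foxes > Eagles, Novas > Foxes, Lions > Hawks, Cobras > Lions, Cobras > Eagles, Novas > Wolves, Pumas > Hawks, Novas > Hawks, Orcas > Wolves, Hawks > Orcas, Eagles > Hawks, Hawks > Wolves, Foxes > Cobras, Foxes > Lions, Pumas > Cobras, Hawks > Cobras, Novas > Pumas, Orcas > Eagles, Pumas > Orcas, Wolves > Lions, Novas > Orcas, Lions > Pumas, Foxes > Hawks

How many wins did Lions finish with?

4

Lions' results: beat Eagles, Pumas, Orcas, Hawks; lost to Foxes, Cobras, Wolves, Novas.
That is 4 wins.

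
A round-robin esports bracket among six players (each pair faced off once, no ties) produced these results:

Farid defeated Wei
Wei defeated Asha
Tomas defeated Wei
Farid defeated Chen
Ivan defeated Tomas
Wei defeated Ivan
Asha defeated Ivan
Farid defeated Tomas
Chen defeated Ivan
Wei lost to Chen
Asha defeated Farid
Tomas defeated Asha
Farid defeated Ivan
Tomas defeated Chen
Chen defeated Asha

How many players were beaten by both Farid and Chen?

2

Farid beat: Chen, Wei, Ivan, Tomas.
Chen beat: Asha, Wei, Ivan.
Both beat: Wei, Ivan — 2.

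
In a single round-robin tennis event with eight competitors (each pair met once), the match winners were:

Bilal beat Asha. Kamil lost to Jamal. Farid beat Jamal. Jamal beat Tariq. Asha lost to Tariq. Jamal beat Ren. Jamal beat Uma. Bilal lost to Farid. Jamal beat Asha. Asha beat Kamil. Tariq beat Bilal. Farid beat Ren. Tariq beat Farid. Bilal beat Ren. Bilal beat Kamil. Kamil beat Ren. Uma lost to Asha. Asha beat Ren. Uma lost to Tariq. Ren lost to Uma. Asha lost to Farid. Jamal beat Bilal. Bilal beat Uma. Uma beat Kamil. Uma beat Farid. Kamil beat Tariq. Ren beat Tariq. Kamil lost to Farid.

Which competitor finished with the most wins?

Win totals: Bilal 4, Jamal 6, Ren 1, Uma 3, Kamil 2, Farid 5, Tariq 4, Asha 3.
Jamal leads with 6 wins (next highest: 5).

Jamal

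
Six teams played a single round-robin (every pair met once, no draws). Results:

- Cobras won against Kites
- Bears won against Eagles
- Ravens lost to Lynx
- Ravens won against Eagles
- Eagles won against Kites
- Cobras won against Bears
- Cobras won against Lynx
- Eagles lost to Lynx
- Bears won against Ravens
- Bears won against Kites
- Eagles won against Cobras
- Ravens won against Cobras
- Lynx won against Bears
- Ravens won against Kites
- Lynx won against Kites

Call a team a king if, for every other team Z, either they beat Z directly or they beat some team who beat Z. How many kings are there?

3

Lynx reaches everyone (king).
Ravens reaches everyone (king).
Bears cannot reach Lynx in two steps.
Kites cannot reach Lynx, Ravens, Bears, Cobras, Eagles in two steps.
Cobras reaches everyone (king).
Eagles cannot reach Ravens in two steps.
Kings: Lynx, Ravens, Cobras — 3.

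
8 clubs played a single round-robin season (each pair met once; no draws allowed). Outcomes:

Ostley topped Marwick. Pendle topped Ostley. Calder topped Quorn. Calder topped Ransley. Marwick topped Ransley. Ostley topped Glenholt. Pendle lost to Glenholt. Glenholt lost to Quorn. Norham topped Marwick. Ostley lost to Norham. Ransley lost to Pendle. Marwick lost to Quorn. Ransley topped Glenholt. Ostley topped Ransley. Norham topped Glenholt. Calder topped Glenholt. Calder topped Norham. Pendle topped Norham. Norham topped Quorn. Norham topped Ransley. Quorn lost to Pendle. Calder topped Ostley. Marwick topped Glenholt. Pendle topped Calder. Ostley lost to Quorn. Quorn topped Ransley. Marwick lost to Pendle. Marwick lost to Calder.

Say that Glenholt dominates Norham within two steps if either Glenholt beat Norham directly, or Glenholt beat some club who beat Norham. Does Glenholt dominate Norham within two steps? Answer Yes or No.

Yes

Glenholt did not beat Norham directly.
Glenholt beat Pendle. Of those, Pendle beat Norham.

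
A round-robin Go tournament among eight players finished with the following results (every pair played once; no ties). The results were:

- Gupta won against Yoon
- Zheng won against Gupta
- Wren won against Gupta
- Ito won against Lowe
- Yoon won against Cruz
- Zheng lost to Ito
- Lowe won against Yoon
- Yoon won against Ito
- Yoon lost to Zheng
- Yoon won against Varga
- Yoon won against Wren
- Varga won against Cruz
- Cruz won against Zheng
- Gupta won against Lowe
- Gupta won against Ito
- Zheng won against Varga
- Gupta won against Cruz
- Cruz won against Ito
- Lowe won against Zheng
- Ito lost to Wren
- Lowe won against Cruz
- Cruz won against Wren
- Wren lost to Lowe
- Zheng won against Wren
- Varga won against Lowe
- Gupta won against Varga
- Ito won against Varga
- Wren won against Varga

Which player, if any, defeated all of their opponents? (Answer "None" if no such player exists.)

None

Highest win total is Gupta with 5 (out of 7 possible).
Gupta lost to Wren, Zheng, so no player went undefeated.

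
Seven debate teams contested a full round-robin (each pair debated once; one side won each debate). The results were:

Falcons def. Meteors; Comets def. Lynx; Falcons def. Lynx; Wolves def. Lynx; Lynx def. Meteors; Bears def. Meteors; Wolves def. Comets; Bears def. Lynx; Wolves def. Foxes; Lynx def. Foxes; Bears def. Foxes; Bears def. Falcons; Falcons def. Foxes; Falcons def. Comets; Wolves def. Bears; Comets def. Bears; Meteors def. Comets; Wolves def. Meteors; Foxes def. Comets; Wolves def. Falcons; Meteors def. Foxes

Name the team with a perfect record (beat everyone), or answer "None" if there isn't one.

Wolves has 6 wins out of 6 opponents — a perfect record.

Wolves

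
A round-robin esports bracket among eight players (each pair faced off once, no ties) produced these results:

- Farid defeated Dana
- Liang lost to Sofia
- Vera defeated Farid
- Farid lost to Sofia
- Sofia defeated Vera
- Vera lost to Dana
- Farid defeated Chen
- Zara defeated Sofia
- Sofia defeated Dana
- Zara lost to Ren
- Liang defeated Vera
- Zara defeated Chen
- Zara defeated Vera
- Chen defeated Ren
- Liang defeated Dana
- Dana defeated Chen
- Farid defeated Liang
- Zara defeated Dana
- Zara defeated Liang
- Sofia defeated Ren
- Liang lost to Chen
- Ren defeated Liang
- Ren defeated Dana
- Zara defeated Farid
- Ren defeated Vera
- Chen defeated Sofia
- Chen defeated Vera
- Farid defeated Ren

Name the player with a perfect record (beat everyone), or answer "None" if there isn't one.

Highest win total is Zara with 6 (out of 7 possible).
Zara lost to Ren, so no player went undefeated.

None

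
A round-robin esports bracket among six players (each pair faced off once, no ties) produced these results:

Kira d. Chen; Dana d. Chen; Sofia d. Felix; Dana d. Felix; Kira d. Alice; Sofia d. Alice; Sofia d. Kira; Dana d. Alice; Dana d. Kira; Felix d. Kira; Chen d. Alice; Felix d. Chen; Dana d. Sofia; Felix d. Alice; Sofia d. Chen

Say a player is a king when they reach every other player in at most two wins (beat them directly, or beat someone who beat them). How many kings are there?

Sofia cannot reach Dana in two steps.
Kira cannot reach Sofia, Felix, Dana in two steps.
Chen cannot reach Sofia, Kira, Felix, Dana in two steps.
Felix cannot reach Sofia, Dana in two steps.
Alice cannot reach Sofia, Kira, Chen, Felix, Dana in two steps.
Dana reaches everyone (king).
Kings: Dana — 1.

1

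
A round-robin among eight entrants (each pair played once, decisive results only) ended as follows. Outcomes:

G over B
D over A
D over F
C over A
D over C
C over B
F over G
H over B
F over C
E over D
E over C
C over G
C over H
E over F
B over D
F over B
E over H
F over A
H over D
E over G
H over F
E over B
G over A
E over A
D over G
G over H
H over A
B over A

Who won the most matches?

Win totals: A 0, B 2, C 4, D 4, E 7, F 4, G 3, H 4.
E leads with 7 wins (next highest: 4).

E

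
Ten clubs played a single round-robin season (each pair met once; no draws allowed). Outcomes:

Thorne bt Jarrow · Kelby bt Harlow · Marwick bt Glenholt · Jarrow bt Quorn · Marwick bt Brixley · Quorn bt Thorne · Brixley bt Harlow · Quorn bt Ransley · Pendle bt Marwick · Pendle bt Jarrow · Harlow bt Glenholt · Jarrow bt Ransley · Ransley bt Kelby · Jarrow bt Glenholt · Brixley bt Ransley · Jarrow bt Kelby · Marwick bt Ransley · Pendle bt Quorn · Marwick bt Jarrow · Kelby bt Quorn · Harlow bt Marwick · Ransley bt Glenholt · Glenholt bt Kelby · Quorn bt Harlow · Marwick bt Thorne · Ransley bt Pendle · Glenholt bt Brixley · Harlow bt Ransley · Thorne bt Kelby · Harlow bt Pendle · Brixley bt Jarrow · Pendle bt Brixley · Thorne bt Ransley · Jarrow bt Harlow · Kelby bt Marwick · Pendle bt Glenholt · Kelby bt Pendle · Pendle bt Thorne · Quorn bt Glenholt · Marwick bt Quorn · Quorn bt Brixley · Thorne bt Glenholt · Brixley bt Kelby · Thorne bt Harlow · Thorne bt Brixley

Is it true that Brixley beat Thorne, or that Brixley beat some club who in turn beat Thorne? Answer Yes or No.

No

Brixley did not beat Thorne directly.
Brixley beat Ransley, Harlow, Kelby, Jarrow, but each of them lost to Thorne. No two-step path.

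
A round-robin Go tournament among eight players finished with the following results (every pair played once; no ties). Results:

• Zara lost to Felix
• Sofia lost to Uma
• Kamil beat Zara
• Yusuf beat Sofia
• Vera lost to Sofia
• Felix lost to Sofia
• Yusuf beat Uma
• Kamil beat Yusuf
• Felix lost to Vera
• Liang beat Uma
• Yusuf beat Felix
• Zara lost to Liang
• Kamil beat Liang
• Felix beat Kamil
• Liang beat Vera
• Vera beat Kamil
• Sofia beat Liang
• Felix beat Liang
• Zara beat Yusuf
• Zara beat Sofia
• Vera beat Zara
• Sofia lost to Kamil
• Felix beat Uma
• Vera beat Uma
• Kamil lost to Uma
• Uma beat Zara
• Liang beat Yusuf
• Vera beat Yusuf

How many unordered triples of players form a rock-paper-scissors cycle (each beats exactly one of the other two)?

18

Win totals: Felix 4, Yusuf 3, Uma 3, Kamil 4, Vera 5, Liang 4, Zara 2, Sofia 3.
A player with w wins dominates both others in C(w,2) triples; summing gives 6 + 3 + 3 + 6 + 10 + 6 + 1 + 3 = 38 transitive triples.
Total triples C(8,3) = 56, so cyclic triples = 56 − 38 = 18.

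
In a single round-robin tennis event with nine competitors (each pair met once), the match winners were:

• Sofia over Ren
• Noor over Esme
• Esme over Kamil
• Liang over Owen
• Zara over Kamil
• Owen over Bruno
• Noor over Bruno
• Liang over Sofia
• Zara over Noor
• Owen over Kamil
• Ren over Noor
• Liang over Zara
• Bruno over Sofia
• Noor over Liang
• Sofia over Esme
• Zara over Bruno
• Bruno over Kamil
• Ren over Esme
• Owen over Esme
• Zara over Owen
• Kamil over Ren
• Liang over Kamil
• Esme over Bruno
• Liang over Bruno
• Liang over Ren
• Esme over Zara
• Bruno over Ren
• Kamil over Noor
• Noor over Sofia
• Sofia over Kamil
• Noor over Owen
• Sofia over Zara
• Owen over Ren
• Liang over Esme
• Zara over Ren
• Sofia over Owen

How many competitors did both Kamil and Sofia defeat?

Kamil beat: Noor, Ren.
Sofia beat: Esme, Owen, Kamil, Ren, Zara.
Both beat: Ren — 1.

1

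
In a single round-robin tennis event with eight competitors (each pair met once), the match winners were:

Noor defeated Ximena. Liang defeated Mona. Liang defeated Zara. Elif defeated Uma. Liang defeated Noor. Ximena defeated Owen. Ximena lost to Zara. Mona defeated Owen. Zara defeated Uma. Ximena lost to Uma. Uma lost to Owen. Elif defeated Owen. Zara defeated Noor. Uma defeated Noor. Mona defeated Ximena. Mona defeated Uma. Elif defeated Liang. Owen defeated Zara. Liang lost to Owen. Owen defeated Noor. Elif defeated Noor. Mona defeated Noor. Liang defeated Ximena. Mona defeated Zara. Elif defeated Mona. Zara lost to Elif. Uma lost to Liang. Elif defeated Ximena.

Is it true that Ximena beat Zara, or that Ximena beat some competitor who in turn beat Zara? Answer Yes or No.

Ximena did not beat Zara directly.
Ximena beat Owen. Of those, Owen beat Zara.

Yes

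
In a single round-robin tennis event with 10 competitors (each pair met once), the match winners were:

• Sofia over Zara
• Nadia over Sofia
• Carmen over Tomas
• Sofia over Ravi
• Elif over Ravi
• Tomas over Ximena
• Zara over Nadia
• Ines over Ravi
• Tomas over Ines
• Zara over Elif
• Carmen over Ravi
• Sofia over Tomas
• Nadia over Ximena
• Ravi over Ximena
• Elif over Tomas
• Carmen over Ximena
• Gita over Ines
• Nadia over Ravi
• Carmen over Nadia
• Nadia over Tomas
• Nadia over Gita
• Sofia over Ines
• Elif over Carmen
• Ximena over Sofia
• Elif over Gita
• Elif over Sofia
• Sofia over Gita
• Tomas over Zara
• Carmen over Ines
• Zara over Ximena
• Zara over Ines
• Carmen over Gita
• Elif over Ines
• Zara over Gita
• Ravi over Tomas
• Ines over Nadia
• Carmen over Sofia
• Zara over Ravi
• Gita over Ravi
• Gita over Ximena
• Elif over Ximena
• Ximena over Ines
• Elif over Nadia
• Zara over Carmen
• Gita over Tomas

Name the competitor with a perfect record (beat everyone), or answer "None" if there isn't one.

None

Highest win total is Elif with 8 (out of 9 possible).
Elif lost to Zara, so no competitor went undefeated.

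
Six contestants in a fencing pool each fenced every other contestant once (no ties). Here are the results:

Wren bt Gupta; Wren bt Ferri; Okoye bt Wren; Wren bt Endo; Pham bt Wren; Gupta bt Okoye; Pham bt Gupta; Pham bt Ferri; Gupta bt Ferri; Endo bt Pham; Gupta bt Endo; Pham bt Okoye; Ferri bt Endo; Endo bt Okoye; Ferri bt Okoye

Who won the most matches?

Win totals: Gupta 3, Endo 2, Ferri 2, Okoye 1, Wren 3, Pham 4.
Pham leads with 4 wins (next highest: 3).

Pham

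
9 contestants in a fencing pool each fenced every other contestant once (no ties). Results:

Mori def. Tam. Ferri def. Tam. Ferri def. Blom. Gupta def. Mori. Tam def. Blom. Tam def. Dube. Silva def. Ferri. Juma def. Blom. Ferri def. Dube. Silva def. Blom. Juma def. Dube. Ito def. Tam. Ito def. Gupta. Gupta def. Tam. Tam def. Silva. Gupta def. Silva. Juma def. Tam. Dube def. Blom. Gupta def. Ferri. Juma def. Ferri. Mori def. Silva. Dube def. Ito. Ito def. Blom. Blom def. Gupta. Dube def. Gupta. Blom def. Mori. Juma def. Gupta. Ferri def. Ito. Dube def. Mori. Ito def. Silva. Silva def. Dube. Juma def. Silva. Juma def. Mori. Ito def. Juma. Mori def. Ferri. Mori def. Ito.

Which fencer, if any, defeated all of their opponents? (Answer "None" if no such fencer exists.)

None

Highest win total is Juma with 7 (out of 8 possible).
Juma lost to Ito, so no fencer went undefeated.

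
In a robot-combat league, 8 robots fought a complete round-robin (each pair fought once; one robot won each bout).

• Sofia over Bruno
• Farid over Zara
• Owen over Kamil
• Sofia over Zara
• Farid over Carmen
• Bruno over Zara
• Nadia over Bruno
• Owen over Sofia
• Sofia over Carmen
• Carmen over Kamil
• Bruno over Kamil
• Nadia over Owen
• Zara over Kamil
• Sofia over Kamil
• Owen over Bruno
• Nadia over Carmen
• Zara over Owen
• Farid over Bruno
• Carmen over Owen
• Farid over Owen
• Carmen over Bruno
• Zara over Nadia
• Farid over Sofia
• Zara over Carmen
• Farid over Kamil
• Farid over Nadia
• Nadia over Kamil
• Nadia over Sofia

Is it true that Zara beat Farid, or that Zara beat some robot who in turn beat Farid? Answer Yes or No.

Zara did not beat Farid directly.
Zara beat Carmen, Owen, Kamil, Nadia, but each of them lost to Farid. No two-step path.

No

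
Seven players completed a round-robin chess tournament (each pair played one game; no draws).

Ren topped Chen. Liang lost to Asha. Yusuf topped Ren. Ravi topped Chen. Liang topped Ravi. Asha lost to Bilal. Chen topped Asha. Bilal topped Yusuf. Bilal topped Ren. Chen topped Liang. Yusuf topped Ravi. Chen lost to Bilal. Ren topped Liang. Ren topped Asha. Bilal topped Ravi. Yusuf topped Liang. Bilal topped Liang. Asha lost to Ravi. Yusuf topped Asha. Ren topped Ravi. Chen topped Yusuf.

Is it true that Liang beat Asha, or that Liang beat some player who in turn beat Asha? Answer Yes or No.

Yes

Liang did not beat Asha directly.
Liang beat Ravi. Of those, Ravi beat Asha.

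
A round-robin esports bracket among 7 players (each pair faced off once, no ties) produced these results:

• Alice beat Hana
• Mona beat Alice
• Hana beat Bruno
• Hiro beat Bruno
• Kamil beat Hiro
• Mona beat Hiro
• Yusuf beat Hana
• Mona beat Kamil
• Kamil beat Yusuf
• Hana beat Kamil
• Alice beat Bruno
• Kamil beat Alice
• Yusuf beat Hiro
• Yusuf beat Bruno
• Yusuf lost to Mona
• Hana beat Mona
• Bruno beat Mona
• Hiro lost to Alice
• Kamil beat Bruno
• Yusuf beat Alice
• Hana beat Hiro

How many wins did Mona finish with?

4

Mona's results: beat Alice, Kamil, Hiro, Yusuf; lost to Bruno, Hana.
That is 4 wins.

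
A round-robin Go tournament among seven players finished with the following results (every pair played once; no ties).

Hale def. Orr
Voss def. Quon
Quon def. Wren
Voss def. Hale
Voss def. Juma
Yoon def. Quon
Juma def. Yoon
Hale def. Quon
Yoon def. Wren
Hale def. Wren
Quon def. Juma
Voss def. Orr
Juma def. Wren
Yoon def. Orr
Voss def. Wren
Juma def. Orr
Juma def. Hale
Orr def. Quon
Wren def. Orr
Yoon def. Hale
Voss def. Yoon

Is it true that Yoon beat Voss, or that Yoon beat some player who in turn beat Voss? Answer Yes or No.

No

Yoon did not beat Voss directly.
Yoon beat Orr, Hale, Wren, Quon, but each of them lost to Voss. No two-step path.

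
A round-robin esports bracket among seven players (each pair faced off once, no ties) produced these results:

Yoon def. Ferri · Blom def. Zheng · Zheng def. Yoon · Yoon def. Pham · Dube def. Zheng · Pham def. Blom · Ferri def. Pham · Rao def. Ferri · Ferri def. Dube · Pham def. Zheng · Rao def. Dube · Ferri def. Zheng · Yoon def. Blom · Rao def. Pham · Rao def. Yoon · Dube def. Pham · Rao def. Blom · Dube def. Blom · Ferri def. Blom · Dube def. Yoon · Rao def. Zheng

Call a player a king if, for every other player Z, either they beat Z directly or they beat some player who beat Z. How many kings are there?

1

Dube cannot reach Rao in two steps.
Pham cannot reach Dube, Ferri, Rao in two steps.
Ferri cannot reach Rao in two steps.
Yoon cannot reach Rao in two steps.
Zheng cannot reach Dube, Rao in two steps.
Blom cannot reach Dube, Pham, Ferri, Rao in two steps.
Rao reaches everyone (king).
Kings: Rao — 1.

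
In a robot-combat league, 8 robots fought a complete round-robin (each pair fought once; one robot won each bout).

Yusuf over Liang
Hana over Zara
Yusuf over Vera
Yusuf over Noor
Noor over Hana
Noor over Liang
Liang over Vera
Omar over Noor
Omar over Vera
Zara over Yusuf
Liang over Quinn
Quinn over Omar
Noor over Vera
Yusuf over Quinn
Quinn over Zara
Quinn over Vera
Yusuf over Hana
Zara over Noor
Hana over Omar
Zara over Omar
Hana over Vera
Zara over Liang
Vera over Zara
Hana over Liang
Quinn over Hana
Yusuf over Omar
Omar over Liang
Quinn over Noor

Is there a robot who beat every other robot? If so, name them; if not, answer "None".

None

Highest win total is Yusuf with 6 (out of 7 possible).
Yusuf lost to Zara, so no robot went undefeated.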